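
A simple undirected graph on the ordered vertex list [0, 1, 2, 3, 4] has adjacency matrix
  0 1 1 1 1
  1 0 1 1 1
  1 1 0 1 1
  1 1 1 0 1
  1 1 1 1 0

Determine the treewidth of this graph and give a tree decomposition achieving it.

Treewidth 4.
Bags: B1 = {0, 1, 2, 3, 4}
Tree: (single bag)

With just one bag of size 5, the width is 5 − 1 = 4, so tw(G) ≤ 4. On the other hand G contains the 5-clique {0, 1, 2, 3, 4}. A clique must lie in a single bag of any decomposition, so no decomposition can have width below 4. Therefore the treewidth is 4.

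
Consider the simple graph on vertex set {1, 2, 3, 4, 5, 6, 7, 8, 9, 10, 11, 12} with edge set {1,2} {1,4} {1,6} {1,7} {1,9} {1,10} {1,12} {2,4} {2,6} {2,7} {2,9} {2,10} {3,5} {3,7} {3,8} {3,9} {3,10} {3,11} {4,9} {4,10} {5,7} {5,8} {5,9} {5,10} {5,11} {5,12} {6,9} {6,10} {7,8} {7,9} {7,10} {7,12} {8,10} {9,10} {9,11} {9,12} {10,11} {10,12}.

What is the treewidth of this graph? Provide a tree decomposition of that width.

The largest bag has 5 vertices, giving width 4; this decomposition certifies tw(G) ≤ 4. On the other hand G contains the 5-clique {3, 5, 7, 8, 10}. A clique must lie in a single bag of any decomposition, so no decomposition can have width below 4. The upper and lower bounds meet at 4, so that is the treewidth.

Treewidth 4.
Bags: B1 = {1, 7, 9, 10, 12}  B2 = {5, 7, 9, 10, 12}  B3 = {3, 5, 7, 9, 10}  B4 = {1, 2, 7, 9, 10}  B5 = {1, 2, 6, 9, 10}  B6 = {3, 5, 7, 8, 10}  B7 = {3, 5, 9, 10, 11}  B8 = {1, 2, 4, 9, 10}
Tree: B1–B2, B2–B3, B1–B4, B4–B5, B3–B6, B3–B7, B4–B8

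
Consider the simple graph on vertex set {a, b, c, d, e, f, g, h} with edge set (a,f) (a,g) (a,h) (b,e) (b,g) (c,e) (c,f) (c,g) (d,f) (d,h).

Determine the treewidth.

A width-2 tree decomposition is:
Bags: B1 = {b, e, g}  B2 = {c, e, g}  B3 = {a, c, g}  B4 = {a, c, f}  B5 = {a, f, h}  B6 = {d, f, h}
Tree: B1–B2, B2–B3, B3–B4, B4–B5, B5–B6
Each bag holds 3 vertices, so the decomposition has width 2, which upper-bounds the treewidth. For the lower bound, G contains the cycle b–e–c–g–b, so G is not a forest; only forests have treewidth ≤ 1, hence tw(G) ≥ 2. The upper and lower bounds meet at 2, so that is the treewidth.

2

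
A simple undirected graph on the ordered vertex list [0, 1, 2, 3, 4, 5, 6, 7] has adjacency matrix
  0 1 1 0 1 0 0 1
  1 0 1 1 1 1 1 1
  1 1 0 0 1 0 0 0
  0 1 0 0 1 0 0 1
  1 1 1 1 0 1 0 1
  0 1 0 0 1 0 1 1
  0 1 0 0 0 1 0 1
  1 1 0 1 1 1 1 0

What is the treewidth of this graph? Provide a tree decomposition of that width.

Treewidth 3.
Bags: B1 = {1, 4, 5, 7}  B2 = {0, 1, 4, 7}  B3 = {0, 1, 2, 4}  B4 = {1, 3, 4, 7}  B5 = {1, 5, 6, 7}
Tree: B1–B2, B2–B3, B2–B4, B1–B5

Each bag holds 4 vertices, so the decomposition has width 3, which upper-bounds the treewidth. For the lower bound, the 4 vertices {0, 1, 2, 4} are pairwise adjacent, and any tree decomposition puts a clique entirely inside one bag — forcing width ≥ 3. Hence tw(G) = 3 exactly.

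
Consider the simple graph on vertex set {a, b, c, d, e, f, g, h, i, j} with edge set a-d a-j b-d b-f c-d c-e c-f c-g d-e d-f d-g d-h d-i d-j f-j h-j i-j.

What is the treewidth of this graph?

2

A width-2 tree decomposition is:
Bags: B1 = {d, h, j}  B2 = {d, f, j}  B3 = {b, d, f}  B4 = {c, d, f}  B5 = {a, d, j}  B6 = {c, d, e}  B7 = {c, d, g}  B8 = {d, i, j}
Tree: B1–B2, B2–B3, B3–B4, B1–B5, B4–B6, B6–B7, B2–B8
Each bag holds 3 vertices, so the decomposition has width 2, which upper-bounds the treewidth. For the lower bound, the 3 vertices {c, d, g} are pairwise adjacent, and any tree decomposition puts a clique entirely inside one bag — forcing width ≥ 2. Hence tw(G) = 2 exactly.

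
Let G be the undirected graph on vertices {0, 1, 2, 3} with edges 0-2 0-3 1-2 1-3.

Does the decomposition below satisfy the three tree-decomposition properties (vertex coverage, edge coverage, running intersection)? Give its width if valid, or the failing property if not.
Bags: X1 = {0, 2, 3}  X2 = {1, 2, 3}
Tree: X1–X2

Every vertex of G appears in some bag (union = {0, 1, 2, 3}); every edge is covered by a bag; and for each vertex v the set of bags containing v is connected in the bag tree. The decomposition is therefore valid. The largest bag has 3 vertices, so the width is 2.

Yes; width 2.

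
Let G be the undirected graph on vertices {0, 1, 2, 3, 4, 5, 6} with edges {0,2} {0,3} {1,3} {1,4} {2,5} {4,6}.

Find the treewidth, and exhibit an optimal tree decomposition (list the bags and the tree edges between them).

Each bag holds 2 vertices, so the decomposition has width 1, which upper-bounds the treewidth. Since G has at least one edge (e.g. 5–2), it is not an edgeless graph, so tw(G) ≥ 1. Therefore the treewidth is 1.

Treewidth 1.
One optimal decomposition is:
Bags: B1 = {2, 5}  B2 = {0, 2}  B3 = {0, 3}  B4 = {1, 3}  B5 = {1, 4}  B6 = {4, 6}
Tree: B1–B2, B2–B3, B3–B4, B4–B5, B5–B6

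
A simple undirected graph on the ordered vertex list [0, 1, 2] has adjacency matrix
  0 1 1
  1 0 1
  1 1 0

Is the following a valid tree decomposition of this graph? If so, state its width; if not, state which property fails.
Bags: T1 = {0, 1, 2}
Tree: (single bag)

Vertex coverage: the bags together contain {0, 1, 2}, the full vertex set. Edge coverage: each edge of G has both endpoints in at least one bag. Running intersection: for every vertex, the bags containing it form a connected subtree. All three properties hold, so this is a valid tree decomposition of width max|bag| − 1 = 2, and hence tw(G) ≤ 2.

Yes; width 2.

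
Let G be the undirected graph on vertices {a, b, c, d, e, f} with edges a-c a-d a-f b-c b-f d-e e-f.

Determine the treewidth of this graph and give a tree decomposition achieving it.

Treewidth 2.
Bags: B1 = {a, d, e}  B2 = {a, e, f}  B3 = {a, c, f}  B4 = {b, c, f}
Tree: B1–B2, B2–B3, B3–B4

The largest bag has 3 vertices, giving width 2; this decomposition certifies tw(G) ≤ 2. The edges d–e–f–a–d form a cycle, so G is not a tree and its treewidth is at least 2. Hence tw(G) = 2 exactly.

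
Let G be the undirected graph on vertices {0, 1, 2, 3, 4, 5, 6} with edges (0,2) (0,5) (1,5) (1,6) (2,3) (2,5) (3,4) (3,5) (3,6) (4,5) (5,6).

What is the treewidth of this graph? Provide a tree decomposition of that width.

Each bag holds 3 vertices, so the decomposition has width 2, which upper-bounds the treewidth. On the other hand G contains the 3-clique {0, 2, 5}. A clique must lie in a single bag of any decomposition, so no decomposition can have width below 2. The upper and lower bounds meet at 2, so that is the treewidth.

Treewidth 2.
One such decomposition:
Bags: B1 = {3, 4, 5}  B2 = {3, 5, 6}  B3 = {1, 5, 6}  B4 = {2, 3, 5}  B5 = {0, 2, 5}
Tree: B1–B2, B2–B3, B1–B4, B4–B5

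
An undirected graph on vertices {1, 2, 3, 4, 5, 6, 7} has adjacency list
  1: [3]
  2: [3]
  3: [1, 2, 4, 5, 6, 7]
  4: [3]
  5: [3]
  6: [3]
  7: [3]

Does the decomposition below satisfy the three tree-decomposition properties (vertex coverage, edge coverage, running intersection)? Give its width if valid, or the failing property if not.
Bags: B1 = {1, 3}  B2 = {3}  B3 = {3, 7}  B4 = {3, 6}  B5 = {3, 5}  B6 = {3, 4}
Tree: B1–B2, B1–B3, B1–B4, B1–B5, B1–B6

A tree decomposition must satisfy three properties: every vertex lies in some bag; for every edge, both endpoints lie together in some bag; and for every vertex, the bags containing it form a connected subtree. Here vertex 2 appears in no bag, so the decomposition is invalid.

No — vertex 2 appears in no bag.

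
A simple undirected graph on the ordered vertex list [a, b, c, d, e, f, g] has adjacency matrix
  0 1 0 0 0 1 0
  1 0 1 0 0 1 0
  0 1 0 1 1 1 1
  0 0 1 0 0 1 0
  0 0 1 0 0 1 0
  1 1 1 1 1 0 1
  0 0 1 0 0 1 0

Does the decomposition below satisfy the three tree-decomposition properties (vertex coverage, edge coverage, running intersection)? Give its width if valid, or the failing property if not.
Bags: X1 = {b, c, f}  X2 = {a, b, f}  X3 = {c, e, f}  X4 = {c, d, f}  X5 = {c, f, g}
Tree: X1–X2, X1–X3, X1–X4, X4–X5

Vertex coverage: the bags together contain {a, b, c, d, e, f, g}, the full vertex set. Edge coverage: each edge of G has both endpoints in at least one bag. Running intersection: for every vertex, the bags containing it form a connected subtree. All three properties hold, so this is a valid tree decomposition of width max|bag| − 1 = 2, and hence tw(G) ≤ 2.

Yes; width 2.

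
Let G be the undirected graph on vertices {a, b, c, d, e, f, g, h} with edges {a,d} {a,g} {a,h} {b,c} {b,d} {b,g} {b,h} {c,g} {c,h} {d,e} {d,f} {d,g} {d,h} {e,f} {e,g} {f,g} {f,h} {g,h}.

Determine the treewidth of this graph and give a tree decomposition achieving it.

Every bag has size at most 4, so the width is 4 − 1 = 3 and tw(G) ≤ 3. On the other hand G contains the 4-clique {d, e, f, g}. A clique must lie in a single bag of any decomposition, so no decomposition can have width below 3. The upper and lower bounds meet at 3, so that is the treewidth.

Treewidth 3.
Bags: B1 = {d, f, g, h}  B2 = {b, d, g, h}  B3 = {d, e, f, g}  B4 = {a, d, g, h}  B5 = {b, c, g, h}
Tree: B1–B2, B1–B3, B2–B4, B2–B5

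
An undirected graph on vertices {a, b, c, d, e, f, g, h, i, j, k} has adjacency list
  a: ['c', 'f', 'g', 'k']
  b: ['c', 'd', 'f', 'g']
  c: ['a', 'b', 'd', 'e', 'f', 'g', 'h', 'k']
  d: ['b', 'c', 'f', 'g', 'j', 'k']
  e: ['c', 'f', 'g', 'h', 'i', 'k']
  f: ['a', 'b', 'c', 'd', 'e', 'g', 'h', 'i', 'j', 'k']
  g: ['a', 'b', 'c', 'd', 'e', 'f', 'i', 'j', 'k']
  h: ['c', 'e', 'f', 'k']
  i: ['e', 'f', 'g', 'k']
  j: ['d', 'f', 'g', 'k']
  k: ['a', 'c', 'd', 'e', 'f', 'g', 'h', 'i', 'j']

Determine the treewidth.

4

A width-4 tree decomposition is:
Bags: B1 = {c, d, f, g, k}  B2 = {c, e, f, g, k}  B3 = {a, c, f, g, k}  B4 = {e, f, g, i, k}  B5 = {b, c, d, f, g}  B6 = {c, e, f, h, k}  B7 = {d, f, g, j, k}
Tree: B1–B2, B1–B3, B2–B4, B1–B5, B2–B6, B1–B7
The largest bag has 5 vertices, giving width 4; this decomposition certifies tw(G) ≤ 4. Conversely, {d, f, g, j, k} is a clique of size 5, and the vertices of any clique must share a bag in every tree decomposition; so some bag has ≥ 5 vertices and tw(G) ≥ 4. Combining the bounds, tw(G) = 4.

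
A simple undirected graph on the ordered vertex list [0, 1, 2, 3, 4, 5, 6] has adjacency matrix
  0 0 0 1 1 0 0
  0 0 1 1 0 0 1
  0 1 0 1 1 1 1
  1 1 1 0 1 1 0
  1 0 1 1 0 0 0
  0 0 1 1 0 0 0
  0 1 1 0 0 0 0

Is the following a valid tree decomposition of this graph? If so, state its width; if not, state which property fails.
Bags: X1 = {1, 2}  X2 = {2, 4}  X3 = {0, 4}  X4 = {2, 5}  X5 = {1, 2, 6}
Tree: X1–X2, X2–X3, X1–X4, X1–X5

A tree decomposition must satisfy three properties: every vertex lies in some bag; for every edge, both endpoints lie together in some bag; and for every vertex, the bags containing it form a connected subtree. Here vertex 3 appears in no bag, so the decomposition is invalid.

No — vertex 3 appears in no bag.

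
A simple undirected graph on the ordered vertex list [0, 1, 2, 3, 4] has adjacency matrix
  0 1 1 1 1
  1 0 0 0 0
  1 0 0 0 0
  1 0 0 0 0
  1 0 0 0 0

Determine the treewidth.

A width-1 tree decomposition is:
Bags: B1 = {0, 1}  B2 = {0, 2}  B3 = {0, 3}  B4 = {0, 4}
Tree: B1–B2, B2–B3, B1–B4
Each bag holds 2 vertices, so the decomposition has width 1, which upper-bounds the treewidth. Since G has at least one edge (e.g. 0–1), it is not an edgeless graph, so tw(G) ≥ 1. The upper and lower bounds meet at 1, so that is the treewidth.

1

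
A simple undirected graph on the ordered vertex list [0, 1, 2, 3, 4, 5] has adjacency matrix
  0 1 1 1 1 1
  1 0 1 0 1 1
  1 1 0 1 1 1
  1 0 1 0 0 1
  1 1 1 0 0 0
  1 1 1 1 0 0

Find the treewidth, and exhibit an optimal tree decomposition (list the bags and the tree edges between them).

Treewidth 3.
One optimal decomposition is:
Bags: B1 = {0, 1, 2, 5}  B2 = {0, 2, 3, 5}  B3 = {0, 1, 2, 4}
Tree: B1–B2, B1–B3

The largest bag has 4 vertices, giving width 3; this decomposition certifies tw(G) ≤ 3. On the other hand G contains the 4-clique {0, 1, 2, 4}. A clique must lie in a single bag of any decomposition, so no decomposition can have width below 3. Therefore the treewidth is 3.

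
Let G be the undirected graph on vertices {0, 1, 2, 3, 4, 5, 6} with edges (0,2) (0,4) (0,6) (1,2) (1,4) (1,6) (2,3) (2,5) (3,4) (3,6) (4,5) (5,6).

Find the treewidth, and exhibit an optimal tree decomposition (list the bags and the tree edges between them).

The largest bag has 4 vertices, giving width 3; this decomposition certifies tw(G) ≤ 3. For the lower bound: the 4 vertex sets {1,6}, {0,4}, {2}, {3} are disjoint, each induces a connected subgraph, and every pair is joined by at least one edge of G. Contracting each set to a single vertex therefore yields K_{4} as a minor, and since treewidth is minor-monotone, tw(G) ≥ tw(K_{4}) = 3. Hence tw(G) = 3 exactly.

Treewidth 3.
One optimal decomposition is:
Bags: B1 = {1, 2, 4, 6}  B2 = {0, 2, 4, 6}  B3 = {2, 3, 4, 6}  B4 = {2, 4, 5, 6}
Tree: B1–B2, B2–B3, B3–B4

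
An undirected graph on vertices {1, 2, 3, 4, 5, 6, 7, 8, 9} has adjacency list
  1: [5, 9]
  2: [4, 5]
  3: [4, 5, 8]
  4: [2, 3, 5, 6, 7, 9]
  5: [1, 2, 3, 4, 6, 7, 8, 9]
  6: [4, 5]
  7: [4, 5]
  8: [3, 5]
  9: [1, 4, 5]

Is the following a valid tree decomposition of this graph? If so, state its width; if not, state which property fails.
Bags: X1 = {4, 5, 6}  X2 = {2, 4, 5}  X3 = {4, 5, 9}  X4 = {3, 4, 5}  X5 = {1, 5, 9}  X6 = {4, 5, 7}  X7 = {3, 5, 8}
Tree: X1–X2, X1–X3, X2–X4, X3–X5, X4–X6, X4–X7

Vertex coverage: the bags together contain {1, 2, 3, 4, 5, 6, 7, 8, 9}, the full vertex set. Edge coverage: each edge of G has both endpoints in at least one bag. Running intersection: for every vertex, the bags containing it form a connected subtree. All three properties hold, so this is a valid tree decomposition of width max|bag| − 1 = 2, and hence tw(G) ≤ 2.

Yes; width 2.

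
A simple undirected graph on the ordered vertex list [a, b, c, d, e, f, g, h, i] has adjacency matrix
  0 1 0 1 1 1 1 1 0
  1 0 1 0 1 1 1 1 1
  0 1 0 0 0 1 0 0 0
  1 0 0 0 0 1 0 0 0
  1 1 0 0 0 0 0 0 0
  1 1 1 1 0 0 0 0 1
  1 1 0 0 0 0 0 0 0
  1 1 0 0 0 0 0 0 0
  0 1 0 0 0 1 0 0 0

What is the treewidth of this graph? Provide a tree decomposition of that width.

Treewidth 2.
One optimal decomposition is:
Bags: B1 = {a, b, g}  B2 = {a, b, e}  B3 = {a, b, f}  B4 = {b, f, i}  B5 = {a, d, f}  B6 = {b, c, f}  B7 = {a, b, h}
Tree: B1–B2, B2–B3, B3–B4, B3–B5, B3–B6, B3–B7

Every bag has size at most 3, so the width is 3 − 1 = 2 and tw(G) ≤ 2. Conversely, {a, d, f} is a clique of size 3, and the vertices of any clique must share a bag in every tree decomposition; so some bag has ≥ 3 vertices and tw(G) ≥ 2. Hence tw(G) = 2 exactly.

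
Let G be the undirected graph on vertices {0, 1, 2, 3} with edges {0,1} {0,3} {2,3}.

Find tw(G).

1

A width-1 tree decomposition is:
Bags: B1 = {2, 3}  B2 = {0, 3}  B3 = {0, 1}
Tree: B1–B2, B2–B3
Every bag has size at most 2, so the width is 2 − 1 = 1 and tw(G) ≤ 1. Any graph with an edge has treewidth ≥ 1, and G has the edge 3–2. Hence tw(G) = 1 exactly.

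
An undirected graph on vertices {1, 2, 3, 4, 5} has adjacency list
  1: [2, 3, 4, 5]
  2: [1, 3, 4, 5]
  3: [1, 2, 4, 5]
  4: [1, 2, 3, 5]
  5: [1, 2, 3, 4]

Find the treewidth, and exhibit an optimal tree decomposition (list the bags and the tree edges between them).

With just one bag of size 5, the width is 5 − 1 = 4, so tw(G) ≤ 4. For the lower bound, the 5 vertices {1, 2, 3, 4, 5} are pairwise adjacent, and any tree decomposition puts a clique entirely inside one bag — forcing width ≥ 4. The upper and lower bounds meet at 4, so that is the treewidth.

Treewidth 4.
Bags: B1 = {1, 2, 3, 4, 5}
Tree: (single bag)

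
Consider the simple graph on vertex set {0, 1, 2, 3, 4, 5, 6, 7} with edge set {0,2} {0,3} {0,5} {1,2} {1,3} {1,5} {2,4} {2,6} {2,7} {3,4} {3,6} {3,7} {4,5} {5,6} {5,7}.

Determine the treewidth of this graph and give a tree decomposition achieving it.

Treewidth 3.
One optimal decomposition is:
Bags: B1 = {2, 3, 5, 7}  B2 = {2, 3, 4, 5}  B3 = {1, 2, 3, 5}  B4 = {2, 3, 5, 6}  B5 = {0, 2, 3, 5}
Tree: B1–B2, B2–B3, B3–B4, B4–B5

Each bag holds 4 vertices, so the decomposition has width 3, which upper-bounds the treewidth. For the lower bound: the 4 vertex sets {5,7}, {3,4}, {2}, {1} are disjoint, each induces a connected subgraph, and every pair is joined by at least one edge of G. Contracting each set to a single vertex therefore yields K_{4} as a minor, and since treewidth is minor-monotone, tw(G) ≥ tw(K_{4}) = 3. Combining the bounds, tw(G) = 3.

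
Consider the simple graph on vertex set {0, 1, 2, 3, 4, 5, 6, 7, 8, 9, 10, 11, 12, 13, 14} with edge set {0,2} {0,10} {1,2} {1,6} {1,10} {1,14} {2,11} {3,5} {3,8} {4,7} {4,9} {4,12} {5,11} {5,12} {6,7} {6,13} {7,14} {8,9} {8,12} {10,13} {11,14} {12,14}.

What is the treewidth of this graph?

A width-3 tree decomposition is:
Bags: B1 = {0, 6, 10, 13}  B2 = {0, 1, 6, 10}  B3 = {0, 1, 2, 6}  B4 = {1, 2, 6, 7}  B5 = {1, 2, 7, 14}  B6 = {2, 7, 11, 14}  B7 = {4, 7, 11, 14}  B8 = {4, 11, 12, 14}  B9 = {4, 5, 11, 12}  B10 = {4, 5, 9, 12}  B11 = {5, 8, 9, 12}  B12 = {3, 5, 8, 9}
Tree: B1–B2, B2–B3, B3–B4, B4–B5, B5–B6, B6–B7, B7–B8, B8–B9, B9–B10, B10–B11, B11–B12
Each bag holds 4 vertices, so the decomposition has width 3, which upper-bounds the treewidth. For the lower bound: the 4 vertex sets {0,10,13}, {6}, {1}, {2,7,11,14} are disjoint, each induces a connected subgraph, and every pair is joined by at least one edge of G. Contracting each set to a single vertex therefore yields K_{4} as a minor, and since treewidth is minor-monotone, tw(G) ≥ tw(K_{4}) = 3. Hence tw(G) = 3 exactly.

3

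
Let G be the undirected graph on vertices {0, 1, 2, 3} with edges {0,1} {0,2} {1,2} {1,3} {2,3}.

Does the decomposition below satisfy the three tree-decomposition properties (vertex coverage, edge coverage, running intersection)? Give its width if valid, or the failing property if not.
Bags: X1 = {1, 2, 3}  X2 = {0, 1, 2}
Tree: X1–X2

Yes; width 2.

Every vertex of G appears in some bag (union = {0, 1, 2, 3}); every edge is covered by a bag; and for each vertex v the set of bags containing v is connected in the bag tree. The decomposition is therefore valid. The largest bag has 3 vertices, so the width is 2.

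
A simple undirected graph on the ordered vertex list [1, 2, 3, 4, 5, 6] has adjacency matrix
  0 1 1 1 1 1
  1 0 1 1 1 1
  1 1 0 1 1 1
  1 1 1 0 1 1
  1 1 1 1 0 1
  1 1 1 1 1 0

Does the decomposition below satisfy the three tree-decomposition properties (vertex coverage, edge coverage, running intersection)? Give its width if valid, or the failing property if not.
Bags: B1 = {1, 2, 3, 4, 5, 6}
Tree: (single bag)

Checking the three conditions: (i) the bags cover all of {1, 2, 3, 4, 5, 6}; (ii) for each edge, some bag contains both endpoints; (iii) the bags containing any fixed vertex form a subtree. All hold, so the decomposition is valid with width 6 − 1 = 5.

Yes; width 5.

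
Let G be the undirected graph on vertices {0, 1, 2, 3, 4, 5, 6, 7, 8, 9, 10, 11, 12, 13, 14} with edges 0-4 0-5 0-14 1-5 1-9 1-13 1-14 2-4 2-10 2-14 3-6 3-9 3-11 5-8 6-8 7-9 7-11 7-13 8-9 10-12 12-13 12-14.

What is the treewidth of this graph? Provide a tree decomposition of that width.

Treewidth 3.
Bags: B1 = {0, 2, 4, 10}  B2 = {0, 2, 10, 14}  B3 = {0, 10, 12, 14}  B4 = {0, 5, 12, 14}  B5 = {1, 5, 12, 14}  B6 = {1, 5, 12, 13}  B7 = {1, 5, 8, 13}  B8 = {1, 8, 9, 13}  B9 = {7, 8, 9, 13}  B10 = {6, 7, 8, 9}  B11 = {3, 6, 7, 9}  B12 = {3, 6, 7, 11}
Tree: B1–B2, B2–B3, B3–B4, B4–B5, B5–B6, B6–B7, B7–B8, B8–B9, B9–B10, B10–B11, B11–B12

Each bag holds 4 vertices, so the decomposition has width 3, which upper-bounds the treewidth. For the lower bound: the 4 vertex sets {2,4,10}, {0}, {14}, {1,5,12,13} are disjoint, each induces a connected subgraph, and every pair is joined by at least one edge of G. Contracting each set to a single vertex therefore yields K_{4} as a minor, and since treewidth is minor-monotone, tw(G) ≥ tw(K_{4}) = 3. Therefore the treewidth is 3.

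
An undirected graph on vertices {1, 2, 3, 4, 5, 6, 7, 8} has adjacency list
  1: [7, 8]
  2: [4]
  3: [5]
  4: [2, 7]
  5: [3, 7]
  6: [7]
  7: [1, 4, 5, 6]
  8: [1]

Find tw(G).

1

A width-1 tree decomposition is:
Bags: B1 = {1, 7}  B2 = {1, 8}  B3 = {4, 7}  B4 = {2, 4}  B5 = {5, 7}  B6 = {6, 7}  B7 = {3, 5}
Tree: B1–B2, B1–B3, B3–B4, B1–B5, B3–B6, B5–B7
The largest bag has 2 vertices, giving width 1; this decomposition certifies tw(G) ≤ 1. Any graph with an edge has treewidth ≥ 1, and G has the edge 1–7. The upper and lower bounds meet at 1, so that is the treewidth.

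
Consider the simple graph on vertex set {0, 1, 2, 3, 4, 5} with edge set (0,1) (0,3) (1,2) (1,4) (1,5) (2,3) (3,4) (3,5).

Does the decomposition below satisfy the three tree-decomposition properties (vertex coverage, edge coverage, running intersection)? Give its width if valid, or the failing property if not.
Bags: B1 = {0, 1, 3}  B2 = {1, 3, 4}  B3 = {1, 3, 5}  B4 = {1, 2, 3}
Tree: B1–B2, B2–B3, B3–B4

Yes; width 2.

Checking the three conditions: (i) the bags cover all of {0, 1, 2, 3, 4, 5}; (ii) for each edge, some bag contains both endpoints; (iii) the bags containing any fixed vertex form a subtree. All hold, so the decomposition is valid with width 3 − 1 = 2.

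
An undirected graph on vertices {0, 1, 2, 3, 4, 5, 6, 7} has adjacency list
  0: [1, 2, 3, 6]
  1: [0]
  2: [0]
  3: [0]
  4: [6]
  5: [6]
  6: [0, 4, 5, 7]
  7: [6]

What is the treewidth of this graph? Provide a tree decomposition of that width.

Treewidth 1.
One optimal decomposition is:
Bags: B1 = {0, 2}  B2 = {0, 3}  B3 = {0, 6}  B4 = {5, 6}  B5 = {6, 7}  B6 = {0, 1}  B7 = {4, 6}
Tree: B1–B2, B2–B3, B3–B4, B3–B5, B2–B6, B3–B7

Each bag holds 2 vertices, so the decomposition has width 1, which upper-bounds the treewidth. G has an edge, so its treewidth is at least 1. Combining the bounds, tw(G) = 1.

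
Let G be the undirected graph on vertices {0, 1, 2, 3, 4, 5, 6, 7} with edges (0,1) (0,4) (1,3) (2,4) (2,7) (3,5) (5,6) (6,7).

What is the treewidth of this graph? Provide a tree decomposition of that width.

The largest bag has 3 vertices, giving width 2; this decomposition certifies tw(G) ≤ 2. Since 1–3–5–6–7–2–4–0–1 is a cycle in G, G is not acyclic. Forests are exactly the graphs of treewidth ≤ 1, so tw(G) ≥ 2. Combining the bounds, tw(G) = 2.

Treewidth 2.
Bags: B1 = {1, 3, 5}  B2 = {1, 5, 6}  B3 = {1, 6, 7}  B4 = {1, 2, 7}  B5 = {1, 2, 4}  B6 = {0, 1, 4}
Tree: B1–B2, B2–B3, B3–B4, B4–B5, B5–B6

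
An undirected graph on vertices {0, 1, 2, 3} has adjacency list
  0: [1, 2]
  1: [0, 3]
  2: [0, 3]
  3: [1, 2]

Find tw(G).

A width-2 tree decomposition is:
Bags: B1 = {0, 1, 2}  B2 = {1, 2, 3}
Tree: B1–B2
The largest bag has 3 vertices, giving width 2; this decomposition certifies tw(G) ≤ 2. For the lower bound, G contains the cycle 2–0–1–3–2, so G is not a forest; only forests have treewidth ≤ 1, hence tw(G) ≥ 2. Therefore the treewidth is 2.

2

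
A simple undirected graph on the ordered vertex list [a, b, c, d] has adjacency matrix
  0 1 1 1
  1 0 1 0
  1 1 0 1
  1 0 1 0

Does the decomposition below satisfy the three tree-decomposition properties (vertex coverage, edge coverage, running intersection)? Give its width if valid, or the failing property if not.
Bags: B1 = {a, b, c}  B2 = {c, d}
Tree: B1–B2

A tree decomposition must satisfy three properties: every vertex lies in some bag; for every edge, both endpoints lie together in some bag; and for every vertex, the bags containing it form a connected subtree. Here edge (a,d) lies in no bag, so the decomposition is invalid.

No — edge (a,d) lies in no bag.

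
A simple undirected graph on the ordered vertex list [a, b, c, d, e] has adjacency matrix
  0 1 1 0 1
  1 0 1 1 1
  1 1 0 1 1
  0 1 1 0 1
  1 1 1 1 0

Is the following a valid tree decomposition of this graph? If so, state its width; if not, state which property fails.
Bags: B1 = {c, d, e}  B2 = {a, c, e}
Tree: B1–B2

No — vertex b appears in no bag.

A tree decomposition must satisfy three properties: every vertex lies in some bag; for every edge, both endpoints lie together in some bag; and for every vertex, the bags containing it form a connected subtree. Here vertex b appears in no bag, so the decomposition is invalid.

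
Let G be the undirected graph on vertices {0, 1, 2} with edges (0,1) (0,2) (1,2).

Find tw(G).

2

A width-2 tree decomposition is:
Bags: B1 = {0, 1, 2}
Tree: (single bag)
With just one bag of size 3, the width is 3 − 1 = 2, so tw(G) ≤ 2. Conversely, {0, 1, 2} is a clique of size 3, and the vertices of any clique must share a bag in every tree decomposition; so some bag has ≥ 3 vertices and tw(G) ≥ 2. Combining the bounds, tw(G) = 2.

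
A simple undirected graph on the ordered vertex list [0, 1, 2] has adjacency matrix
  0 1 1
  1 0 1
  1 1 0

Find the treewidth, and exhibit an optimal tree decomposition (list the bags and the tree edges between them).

Treewidth 2.
Bags: B1 = {0, 1, 2}
Tree: (single bag)

With just one bag of size 3, the width is 3 − 1 = 2, so tw(G) ≤ 2. Conversely, {0, 1, 2} is a clique of size 3, and the vertices of any clique must share a bag in every tree decomposition; so some bag has ≥ 3 vertices and tw(G) ≥ 2. Hence tw(G) = 2 exactly.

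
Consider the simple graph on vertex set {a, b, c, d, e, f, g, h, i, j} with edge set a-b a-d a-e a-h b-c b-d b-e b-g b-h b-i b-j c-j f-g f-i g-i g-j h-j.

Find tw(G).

A width-2 tree decomposition is:
Bags: B1 = {b, c, j}  B2 = {b, g, j}  B3 = {b, h, j}  B4 = {a, b, h}  B5 = {a, b, e}  B6 = {b, g, i}  B7 = {f, g, i}  B8 = {a, b, d}
Tree: B1–B2, B1–B3, B3–B4, B4–B5, B2–B6, B6–B7, B4–B8
The largest bag has 3 vertices, giving width 2; this decomposition certifies tw(G) ≤ 2. On the other hand G contains the 3-clique {f, g, i}. A clique must lie in a single bag of any decomposition, so no decomposition can have width below 2. Combining the bounds, tw(G) = 2.

2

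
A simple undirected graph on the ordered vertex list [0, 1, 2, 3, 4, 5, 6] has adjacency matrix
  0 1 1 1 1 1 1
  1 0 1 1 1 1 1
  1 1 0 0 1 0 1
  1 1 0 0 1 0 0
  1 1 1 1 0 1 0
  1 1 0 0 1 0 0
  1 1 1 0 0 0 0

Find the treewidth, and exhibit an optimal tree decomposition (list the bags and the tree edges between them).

Treewidth 3.
Bags: B1 = {0, 1, 2, 4}  B2 = {0, 1, 4, 5}  B3 = {0, 1, 2, 6}  B4 = {0, 1, 3, 4}
Tree: B1–B2, B1–B3, B1–B4

Every bag has size at most 4, so the width is 4 − 1 = 3 and tw(G) ≤ 3. For the lower bound, the 4 vertices {0, 1, 2, 4} are pairwise adjacent, and any tree decomposition puts a clique entirely inside one bag — forcing width ≥ 3. Combining the bounds, tw(G) = 3.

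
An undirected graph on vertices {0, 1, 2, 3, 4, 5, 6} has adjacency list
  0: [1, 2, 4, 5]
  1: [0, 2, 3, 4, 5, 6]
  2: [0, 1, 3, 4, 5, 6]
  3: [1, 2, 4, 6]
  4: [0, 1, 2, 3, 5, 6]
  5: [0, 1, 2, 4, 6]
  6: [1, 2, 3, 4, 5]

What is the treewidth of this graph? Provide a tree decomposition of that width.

The largest bag has 5 vertices, giving width 4; this decomposition certifies tw(G) ≤ 4. On the other hand G contains the 5-clique {1, 2, 3, 4, 6}. A clique must lie in a single bag of any decomposition, so no decomposition can have width below 4. The upper and lower bounds meet at 4, so that is the treewidth.

Treewidth 4.
One optimal decomposition is:
Bags: B1 = {1, 2, 4, 5, 6}  B2 = {0, 1, 2, 4, 5}  B3 = {1, 2, 3, 4, 6}
Tree: B1–B2, B1–B3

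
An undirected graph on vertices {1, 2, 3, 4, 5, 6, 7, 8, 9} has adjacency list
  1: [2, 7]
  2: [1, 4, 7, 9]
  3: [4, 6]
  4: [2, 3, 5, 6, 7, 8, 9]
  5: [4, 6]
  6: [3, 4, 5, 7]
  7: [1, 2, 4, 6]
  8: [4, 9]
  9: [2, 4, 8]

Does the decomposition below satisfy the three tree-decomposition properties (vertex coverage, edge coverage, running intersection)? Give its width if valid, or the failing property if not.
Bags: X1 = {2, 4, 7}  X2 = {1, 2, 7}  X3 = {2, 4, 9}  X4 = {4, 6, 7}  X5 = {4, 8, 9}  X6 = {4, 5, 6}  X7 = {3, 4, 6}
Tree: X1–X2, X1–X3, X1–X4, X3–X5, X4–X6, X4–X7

Checking the three conditions: (i) the bags cover all of {1, 2, 3, 4, 5, 6, 7, 8, 9}; (ii) for each edge, some bag contains both endpoints; (iii) the bags containing any fixed vertex form a subtree. All hold, so the decomposition is valid with width 3 − 1 = 2.

Yes; width 2.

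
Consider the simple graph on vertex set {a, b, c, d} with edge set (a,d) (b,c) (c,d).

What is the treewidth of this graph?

A width-1 tree decomposition is:
Bags: B1 = {a, d}  B2 = {c, d}  B3 = {b, c}
Tree: B1–B2, B2–B3
The largest bag has 2 vertices, giving width 1; this decomposition certifies tw(G) ≤ 1. Since G has at least one edge (e.g. a–d), it is not an edgeless graph, so tw(G) ≥ 1. The upper and lower bounds meet at 1, so that is the treewidth.

1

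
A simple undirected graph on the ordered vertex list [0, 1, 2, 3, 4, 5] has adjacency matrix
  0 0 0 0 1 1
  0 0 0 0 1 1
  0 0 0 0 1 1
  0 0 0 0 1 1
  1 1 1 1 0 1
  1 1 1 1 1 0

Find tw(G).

2

A width-2 tree decomposition is:
Bags: B1 = {3, 4, 5}  B2 = {0, 4, 5}  B3 = {1, 4, 5}  B4 = {2, 4, 5}
Tree: B1–B2, B1–B3, B2–B4
Every bag has size at most 3, so the width is 3 − 1 = 2 and tw(G) ≤ 2. Conversely, {0, 4, 5} is a clique of size 3, and the vertices of any clique must share a bag in every tree decomposition; so some bag has ≥ 3 vertices and tw(G) ≥ 2. Hence tw(G) = 2 exactly.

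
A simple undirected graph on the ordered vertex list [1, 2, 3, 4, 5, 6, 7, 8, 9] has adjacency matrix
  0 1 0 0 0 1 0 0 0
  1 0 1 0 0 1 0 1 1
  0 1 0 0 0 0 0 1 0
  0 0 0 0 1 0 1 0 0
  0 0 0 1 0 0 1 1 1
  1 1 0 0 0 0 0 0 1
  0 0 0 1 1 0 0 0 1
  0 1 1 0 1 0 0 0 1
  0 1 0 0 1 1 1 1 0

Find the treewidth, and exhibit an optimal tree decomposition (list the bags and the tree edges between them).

Treewidth 2.
Bags: B1 = {2, 8, 9}  B2 = {2, 3, 8}  B3 = {2, 6, 9}  B4 = {5, 8, 9}  B5 = {5, 7, 9}  B6 = {1, 2, 6}  B7 = {4, 5, 7}
Tree: B1–B2, B1–B3, B1–B4, B4–B5, B3–B6, B5–B7

The largest bag has 3 vertices, giving width 2; this decomposition certifies tw(G) ≤ 2. Conversely, {2, 8, 9} is a clique of size 3, and the vertices of any clique must share a bag in every tree decomposition; so some bag has ≥ 3 vertices and tw(G) ≥ 2. Combining the bounds, tw(G) = 2.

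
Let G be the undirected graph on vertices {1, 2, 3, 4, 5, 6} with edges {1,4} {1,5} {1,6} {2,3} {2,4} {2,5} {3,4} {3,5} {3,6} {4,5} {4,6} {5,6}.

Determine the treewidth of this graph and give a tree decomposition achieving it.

Treewidth 3.
One such decomposition:
Bags: B1 = {3, 4, 5, 6}  B2 = {2, 3, 4, 5}  B3 = {1, 4, 5, 6}
Tree: B1–B2, B1–B3

The largest bag has 4 vertices, giving width 3; this decomposition certifies tw(G) ≤ 3. For the lower bound, the 4 vertices {1, 4, 5, 6} are pairwise adjacent, and any tree decomposition puts a clique entirely inside one bag — forcing width ≥ 3. The upper and lower bounds meet at 3, so that is the treewidth.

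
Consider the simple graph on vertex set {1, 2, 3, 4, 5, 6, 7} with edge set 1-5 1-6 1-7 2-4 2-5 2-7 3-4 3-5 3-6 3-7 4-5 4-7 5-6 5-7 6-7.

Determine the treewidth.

3

A width-3 tree decomposition is:
Bags: B1 = {3, 5, 6, 7}  B2 = {3, 4, 5, 7}  B3 = {1, 5, 6, 7}  B4 = {2, 4, 5, 7}
Tree: B1–B2, B1–B3, B2–B4
Each bag holds 4 vertices, so the decomposition has width 3, which upper-bounds the treewidth. On the other hand G contains the 4-clique {1, 5, 6, 7}. A clique must lie in a single bag of any decomposition, so no decomposition can have width below 3. The upper and lower bounds meet at 3, so that is the treewidth.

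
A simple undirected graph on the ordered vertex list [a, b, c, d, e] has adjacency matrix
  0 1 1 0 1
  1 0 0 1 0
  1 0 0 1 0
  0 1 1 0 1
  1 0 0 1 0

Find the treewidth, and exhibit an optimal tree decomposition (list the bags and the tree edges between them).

Each bag holds 3 vertices, so the decomposition has width 2, which upper-bounds the treewidth. The edges a–e–d–c–a form a cycle, so G is not a tree and its treewidth is at least 2. The upper and lower bounds meet at 2, so that is the treewidth.

Treewidth 2.
Bags: B1 = {a, d, e}  B2 = {a, c, d}  B3 = {a, b, d}
Tree: B1–B2, B2–B3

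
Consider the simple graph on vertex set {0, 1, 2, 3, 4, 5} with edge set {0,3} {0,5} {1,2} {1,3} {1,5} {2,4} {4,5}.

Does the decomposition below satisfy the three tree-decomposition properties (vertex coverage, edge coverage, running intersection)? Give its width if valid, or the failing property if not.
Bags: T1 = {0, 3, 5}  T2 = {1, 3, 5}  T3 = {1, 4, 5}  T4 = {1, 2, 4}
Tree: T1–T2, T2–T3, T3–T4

Yes; width 2.

Checking the three conditions: (i) the bags cover all of {0, 1, 2, 3, 4, 5}; (ii) for each edge, some bag contains both endpoints; (iii) the bags containing any fixed vertex form a subtree. All hold, so the decomposition is valid with width 3 − 1 = 2.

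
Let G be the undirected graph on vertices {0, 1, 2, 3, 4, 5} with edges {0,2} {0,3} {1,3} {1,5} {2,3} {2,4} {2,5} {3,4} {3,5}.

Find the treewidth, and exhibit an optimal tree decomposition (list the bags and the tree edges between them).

Treewidth 2.
One optimal decomposition is:
Bags: B1 = {2, 3, 5}  B2 = {1, 3, 5}  B3 = {2, 3, 4}  B4 = {0, 2, 3}
Tree: B1–B2, B1–B3, B1–B4

Each bag holds 3 vertices, so the decomposition has width 2, which upper-bounds the treewidth. Conversely, {1, 3, 5} is a clique of size 3, and the vertices of any clique must share a bag in every tree decomposition; so some bag has ≥ 3 vertices and tw(G) ≥ 2. The upper and lower bounds meet at 2, so that is the treewidth.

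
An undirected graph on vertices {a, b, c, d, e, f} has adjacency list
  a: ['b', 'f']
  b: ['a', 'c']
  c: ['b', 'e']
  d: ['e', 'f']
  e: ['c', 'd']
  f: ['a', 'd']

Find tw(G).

A width-2 tree decomposition is:
Bags: B1 = {b, c, e}  B2 = {b, d, e}  B3 = {b, d, f}  B4 = {a, b, f}
Tree: B1–B2, B2–B3, B3–B4
Each bag holds 3 vertices, so the decomposition has width 2, which upper-bounds the treewidth. Since b–c–e–d–f–a–b is a cycle in G, G is not acyclic. Forests are exactly the graphs of treewidth ≤ 1, so tw(G) ≥ 2. Hence tw(G) = 2 exactly.

2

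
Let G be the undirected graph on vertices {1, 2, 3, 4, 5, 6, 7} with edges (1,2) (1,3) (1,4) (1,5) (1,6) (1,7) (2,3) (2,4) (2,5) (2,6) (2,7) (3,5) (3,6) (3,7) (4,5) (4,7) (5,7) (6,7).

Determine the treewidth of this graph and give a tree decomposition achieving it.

Treewidth 4.
Bags: B1 = {1, 2, 4, 5, 7}  B2 = {1, 2, 3, 5, 7}  B3 = {1, 2, 3, 6, 7}
Tree: B1–B2, B2–B3

The largest bag has 5 vertices, giving width 4; this decomposition certifies tw(G) ≤ 4. For the lower bound, the 5 vertices {1, 2, 3, 5, 7} are pairwise adjacent, and any tree decomposition puts a clique entirely inside one bag — forcing width ≥ 4. The upper and lower bounds meet at 4, so that is the treewidth.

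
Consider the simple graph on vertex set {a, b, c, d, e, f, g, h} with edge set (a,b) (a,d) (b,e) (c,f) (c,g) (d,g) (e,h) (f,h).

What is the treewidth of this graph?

2

A width-2 tree decomposition is:
Bags: B1 = {b, e, h}  B2 = {b, f, h}  B3 = {b, c, f}  B4 = {b, c, g}  B5 = {b, d, g}  B6 = {a, b, d}
Tree: B1–B2, B2–B3, B3–B4, B4–B5, B5–B6
Every bag has size at most 3, so the width is 3 − 1 = 2 and tw(G) ≤ 2. The edges b–e–h–f–c–g–d–a–b form a cycle, so G is not a tree and its treewidth is at least 2. The upper and lower bounds meet at 2, so that is the treewidth.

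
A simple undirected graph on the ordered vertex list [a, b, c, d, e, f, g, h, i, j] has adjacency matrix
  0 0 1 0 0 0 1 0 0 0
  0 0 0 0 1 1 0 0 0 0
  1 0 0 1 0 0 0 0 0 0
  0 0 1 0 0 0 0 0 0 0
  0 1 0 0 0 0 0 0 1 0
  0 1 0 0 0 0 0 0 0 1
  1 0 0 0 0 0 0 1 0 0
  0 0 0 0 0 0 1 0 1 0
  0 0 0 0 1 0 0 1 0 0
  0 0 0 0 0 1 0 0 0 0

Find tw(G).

A width-1 tree decomposition is:
Bags: B1 = {f, j}  B2 = {b, f}  B3 = {b, e}  B4 = {e, i}  B5 = {h, i}  B6 = {g, h}  B7 = {a, g}  B8 = {a, c}  B9 = {c, d}
Tree: B1–B2, B2–B3, B3–B4, B4–B5, B5–B6, B6–B7, B7–B8, B8–B9
The largest bag has 2 vertices, giving width 1; this decomposition certifies tw(G) ≤ 1. Since G has at least one edge (e.g. j–f), it is not an edgeless graph, so tw(G) ≥ 1. Therefore the treewidth is 1.

1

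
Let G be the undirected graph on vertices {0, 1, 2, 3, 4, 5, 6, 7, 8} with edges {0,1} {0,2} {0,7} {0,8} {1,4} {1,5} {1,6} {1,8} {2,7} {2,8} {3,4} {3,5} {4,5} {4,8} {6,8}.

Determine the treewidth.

A width-2 tree decomposition is:
Bags: B1 = {1, 4, 8}  B2 = {0, 1, 8}  B3 = {1, 6, 8}  B4 = {1, 4, 5}  B5 = {3, 4, 5}  B6 = {0, 2, 8}  B7 = {0, 2, 7}
Tree: B1–B2, B2–B3, B1–B4, B4–B5, B2–B6, B6–B7
Every bag has size at most 3, so the width is 3 − 1 = 2 and tw(G) ≤ 2. Conversely, {0, 1, 8} is a clique of size 3, and the vertices of any clique must share a bag in every tree decomposition; so some bag has ≥ 3 vertices and tw(G) ≥ 2. Therefore the treewidth is 2.

2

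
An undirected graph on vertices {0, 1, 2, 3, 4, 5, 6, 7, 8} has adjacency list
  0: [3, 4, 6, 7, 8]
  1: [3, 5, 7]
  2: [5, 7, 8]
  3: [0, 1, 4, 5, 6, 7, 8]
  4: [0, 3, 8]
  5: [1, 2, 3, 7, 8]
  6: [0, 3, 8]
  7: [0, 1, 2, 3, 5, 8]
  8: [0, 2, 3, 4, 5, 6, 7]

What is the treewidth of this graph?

3

A width-3 tree decomposition is:
Bags: B1 = {0, 3, 4, 8}  B2 = {0, 3, 7, 8}  B3 = {3, 5, 7, 8}  B4 = {0, 3, 6, 8}  B5 = {2, 5, 7, 8}  B6 = {1, 3, 5, 7}
Tree: B1–B2, B2–B3, B2–B4, B3–B5, B3–B6
The largest bag has 4 vertices, giving width 3; this decomposition certifies tw(G) ≤ 3. Conversely, {2, 5, 7, 8} is a clique of size 4, and the vertices of any clique must share a bag in every tree decomposition; so some bag has ≥ 4 vertices and tw(G) ≥ 3. The upper and lower bounds meet at 3, so that is the treewidth.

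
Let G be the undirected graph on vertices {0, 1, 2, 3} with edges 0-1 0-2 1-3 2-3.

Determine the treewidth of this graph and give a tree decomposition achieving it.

Treewidth 2.
Bags: B1 = {1, 2, 3}  B2 = {0, 1, 2}
Tree: B1–B2

Each bag holds 3 vertices, so the decomposition has width 2, which upper-bounds the treewidth. For the lower bound, G contains the cycle 2–3–1–0–2, so G is not a forest; only forests have treewidth ≤ 1, hence tw(G) ≥ 2. The upper and lower bounds meet at 2, so that is the treewidth.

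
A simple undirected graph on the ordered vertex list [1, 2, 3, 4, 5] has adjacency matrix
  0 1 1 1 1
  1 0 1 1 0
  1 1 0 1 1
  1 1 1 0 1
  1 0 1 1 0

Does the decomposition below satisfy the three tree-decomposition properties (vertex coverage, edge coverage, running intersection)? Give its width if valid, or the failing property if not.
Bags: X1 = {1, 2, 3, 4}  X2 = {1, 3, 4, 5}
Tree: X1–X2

Vertex coverage: the bags together contain {1, 2, 3, 4, 5}, the full vertex set. Edge coverage: each edge of G has both endpoints in at least one bag. Running intersection: for every vertex, the bags containing it form a connected subtree. All three properties hold, so this is a valid tree decomposition of width max|bag| − 1 = 3, and hence tw(G) ≤ 3.

Yes; width 3.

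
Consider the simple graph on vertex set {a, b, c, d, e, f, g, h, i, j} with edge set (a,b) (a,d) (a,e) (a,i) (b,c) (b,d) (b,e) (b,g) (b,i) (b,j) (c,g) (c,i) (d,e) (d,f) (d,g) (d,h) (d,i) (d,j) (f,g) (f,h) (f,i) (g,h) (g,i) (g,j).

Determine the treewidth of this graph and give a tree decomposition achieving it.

Treewidth 3.
Bags: B1 = {b, d, g, i}  B2 = {b, d, g, j}  B3 = {a, b, d, i}  B4 = {b, c, g, i}  B5 = {d, f, g, i}  B6 = {a, b, d, e}  B7 = {d, f, g, h}
Tree: B1–B2, B1–B3, B1–B4, B1–B5, B3–B6, B5–B7

Each bag holds 4 vertices, so the decomposition has width 3, which upper-bounds the treewidth. For the lower bound, the 4 vertices {b, d, g, j} are pairwise adjacent, and any tree decomposition puts a clique entirely inside one bag — forcing width ≥ 3. Hence tw(G) = 3 exactly.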